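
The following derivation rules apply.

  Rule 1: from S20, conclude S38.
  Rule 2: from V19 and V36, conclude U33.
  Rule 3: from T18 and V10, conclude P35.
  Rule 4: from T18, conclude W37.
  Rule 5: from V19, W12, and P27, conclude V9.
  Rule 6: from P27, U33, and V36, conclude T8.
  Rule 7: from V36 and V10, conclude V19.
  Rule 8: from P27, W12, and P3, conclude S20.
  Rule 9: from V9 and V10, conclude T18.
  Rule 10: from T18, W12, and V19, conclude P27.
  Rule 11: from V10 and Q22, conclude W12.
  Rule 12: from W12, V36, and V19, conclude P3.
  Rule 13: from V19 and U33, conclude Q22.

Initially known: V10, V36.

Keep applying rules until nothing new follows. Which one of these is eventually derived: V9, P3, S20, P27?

P3

From V36 and V10, Rule 7 gives V19.
From V19 and V36, Rule 2 gives U33.
V19 and U33 hold, so Q22 follows (Rule 13).
From V10 and Q22, Rule 11 gives W12.
W12, V36, and V19 hold, so P3 follows (Rule 12).
V9 would need V19, W12, and P27 (Rule 5), but P27 is never established. P27 would need T18, W12, and V19 (Rule 10), but T18 is never established. S20 would need P27, W12, and P3 (Rule 8), but P27 is never established.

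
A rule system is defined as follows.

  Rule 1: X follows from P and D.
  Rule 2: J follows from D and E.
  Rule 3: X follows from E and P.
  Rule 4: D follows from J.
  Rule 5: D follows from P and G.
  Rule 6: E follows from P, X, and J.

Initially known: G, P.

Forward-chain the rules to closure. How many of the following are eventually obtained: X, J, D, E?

From P and G, Rule 5 gives D.
From P and D, Rule 1 gives X.
X: reached.
J would need D and E (Rule 2), but E is never established.
D: reached.
E would need P, X, and J (Rule 6), but J is never established.
Reached: X and D — 2 of the 4.

2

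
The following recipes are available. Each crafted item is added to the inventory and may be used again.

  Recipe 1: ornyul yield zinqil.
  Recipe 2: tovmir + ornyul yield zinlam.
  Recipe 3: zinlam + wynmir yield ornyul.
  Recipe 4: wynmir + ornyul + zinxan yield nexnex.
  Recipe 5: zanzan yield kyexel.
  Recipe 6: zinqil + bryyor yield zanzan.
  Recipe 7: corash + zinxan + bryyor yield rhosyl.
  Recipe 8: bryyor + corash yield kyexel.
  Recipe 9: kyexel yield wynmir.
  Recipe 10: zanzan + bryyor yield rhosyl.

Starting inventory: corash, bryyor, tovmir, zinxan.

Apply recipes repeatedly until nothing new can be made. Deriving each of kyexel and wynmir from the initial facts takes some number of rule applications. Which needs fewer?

kyexel: bryyor + corash → kyexel (Recipe 8). [1 rule application]
wynmir: Using Recipe 8, bryyor and corash make kyexel. kyexel → wynmir (Recipe 9). [2 rule applications]
kyexel needs fewer.

kyexel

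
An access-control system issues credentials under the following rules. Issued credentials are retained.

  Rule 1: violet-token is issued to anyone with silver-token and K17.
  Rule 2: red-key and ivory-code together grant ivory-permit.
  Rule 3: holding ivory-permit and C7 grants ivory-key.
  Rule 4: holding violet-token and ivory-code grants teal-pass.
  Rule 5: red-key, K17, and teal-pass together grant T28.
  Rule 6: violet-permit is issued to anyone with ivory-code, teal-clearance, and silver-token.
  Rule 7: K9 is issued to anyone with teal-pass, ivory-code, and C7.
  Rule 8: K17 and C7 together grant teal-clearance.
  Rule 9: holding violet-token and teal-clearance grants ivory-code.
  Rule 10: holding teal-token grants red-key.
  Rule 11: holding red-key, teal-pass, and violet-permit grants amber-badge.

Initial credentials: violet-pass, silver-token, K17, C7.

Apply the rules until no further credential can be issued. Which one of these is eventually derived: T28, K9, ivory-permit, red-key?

Holding silver-token and K17 grants violet-token (Rule 1).
Holding K17 and C7 grants teal-clearance (Rule 8).
Holding violet-token and teal-clearance grants ivory-code (Rule 9).
Holding violet-token and ivory-code grants teal-pass (Rule 4).
Holding teal-pass, ivory-code, and C7 grants K9 (Rule 7).
red-key would need teal-token (Rule 10), but teal-token is never granted. T28 would need red-key, K17, and teal-pass (Rule 5), but red-key is never granted. ivory-permit would need red-key and ivory-code (Rule 2), but red-key is never granted.

K9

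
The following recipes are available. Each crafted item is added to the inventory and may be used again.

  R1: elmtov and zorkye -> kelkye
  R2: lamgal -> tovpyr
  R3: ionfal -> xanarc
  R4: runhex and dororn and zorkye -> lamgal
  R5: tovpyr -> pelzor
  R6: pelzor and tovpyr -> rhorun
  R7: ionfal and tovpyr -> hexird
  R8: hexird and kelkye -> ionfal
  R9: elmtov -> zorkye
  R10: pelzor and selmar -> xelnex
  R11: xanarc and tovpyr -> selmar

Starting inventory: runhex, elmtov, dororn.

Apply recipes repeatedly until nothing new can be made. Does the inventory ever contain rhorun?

Using R9, elmtov makes zorkye.
runhex and dororn and zorkye -> lamgal (R4).
lamgal -> tovpyr (R2).
tovpyr -> pelzor (R5).
pelzor and tovpyr -> rhorun (R6).

Yes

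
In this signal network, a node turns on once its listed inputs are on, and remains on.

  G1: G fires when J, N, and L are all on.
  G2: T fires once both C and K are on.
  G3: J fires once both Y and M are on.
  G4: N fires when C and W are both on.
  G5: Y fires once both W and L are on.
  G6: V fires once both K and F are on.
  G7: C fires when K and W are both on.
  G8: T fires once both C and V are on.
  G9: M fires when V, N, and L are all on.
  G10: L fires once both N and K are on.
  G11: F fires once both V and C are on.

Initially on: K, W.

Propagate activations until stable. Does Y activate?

G7: K and W on → C on.
C and W are on, so N fires (G4).
G10: N and K on → L on.
W and L are on, so Y fires (G5).

Yes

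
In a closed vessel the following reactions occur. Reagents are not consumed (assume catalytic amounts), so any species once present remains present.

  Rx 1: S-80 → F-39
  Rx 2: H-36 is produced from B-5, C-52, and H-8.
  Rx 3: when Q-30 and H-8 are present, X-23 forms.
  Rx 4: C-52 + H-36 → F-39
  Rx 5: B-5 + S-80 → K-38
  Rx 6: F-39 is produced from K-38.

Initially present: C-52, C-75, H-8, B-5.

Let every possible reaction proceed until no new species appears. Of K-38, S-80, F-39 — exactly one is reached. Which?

B-5, C-52, and H-8 present → H-36 forms (Rx 2).
C-52 and H-36 present → F-39 forms (Rx 4).
K-38 would need B-5 and S-80 (Rx 5), but S-80 never forms. No rule produces S-80, and it is not given.

F-39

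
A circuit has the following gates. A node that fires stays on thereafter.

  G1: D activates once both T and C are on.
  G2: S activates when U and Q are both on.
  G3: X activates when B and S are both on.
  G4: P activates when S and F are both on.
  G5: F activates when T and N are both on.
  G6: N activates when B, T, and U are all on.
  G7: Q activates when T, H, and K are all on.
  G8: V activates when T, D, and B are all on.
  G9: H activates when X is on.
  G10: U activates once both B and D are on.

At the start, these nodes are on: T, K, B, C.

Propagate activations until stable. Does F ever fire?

G1: T and C on → D on.
G10: B and D on → U on.
B, T, and U are on, so N activates (G6).
G5: T and N on → F on.

Yes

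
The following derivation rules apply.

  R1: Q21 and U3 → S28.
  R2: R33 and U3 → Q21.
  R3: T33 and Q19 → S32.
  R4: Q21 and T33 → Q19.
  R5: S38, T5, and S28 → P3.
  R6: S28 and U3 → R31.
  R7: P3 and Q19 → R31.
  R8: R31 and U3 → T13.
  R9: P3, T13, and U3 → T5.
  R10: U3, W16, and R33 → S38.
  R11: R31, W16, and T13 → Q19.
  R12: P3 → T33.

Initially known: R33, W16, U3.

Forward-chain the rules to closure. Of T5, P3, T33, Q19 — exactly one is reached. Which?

Q19

From R33 and U3, R2 gives Q21.
Q21 and U3 hold, so S28 follows (R1).
From S28 and U3, R6 gives R31.
R31 and U3 hold, so T13 follows (R8).
R31, W16, and T13 hold, so Q19 follows (R11).
T5 would need P3, T13, and U3 (R9), but P3 is never established. P3 would need S38, T5, and S28 (R5), but T5 is never established. T33 would need P3 (R12), but P3 is never established.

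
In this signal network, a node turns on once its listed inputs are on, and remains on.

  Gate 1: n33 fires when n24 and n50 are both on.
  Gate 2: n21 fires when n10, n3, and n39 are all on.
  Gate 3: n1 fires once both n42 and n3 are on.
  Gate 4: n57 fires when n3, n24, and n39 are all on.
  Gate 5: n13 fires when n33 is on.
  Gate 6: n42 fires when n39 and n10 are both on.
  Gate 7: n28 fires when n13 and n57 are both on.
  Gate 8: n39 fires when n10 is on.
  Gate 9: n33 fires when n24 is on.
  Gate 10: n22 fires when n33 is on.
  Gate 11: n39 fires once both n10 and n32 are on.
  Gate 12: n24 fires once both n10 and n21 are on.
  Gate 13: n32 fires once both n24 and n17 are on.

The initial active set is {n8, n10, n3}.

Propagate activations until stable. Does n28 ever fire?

Yes

Gate 8: n10 on → n39 on.
Gate 2: n10, n3, and n39 on → n21 on.
Gate 12: n10 and n21 on → n24 on.
n3, n24, and n39 are on, so n57 fires (Gate 4).
n24 is on, so n33 fires (Gate 9).
n33 is on, so n13 fires (Gate 5).
n13 and n57 are on, so n28 fires (Gate 7).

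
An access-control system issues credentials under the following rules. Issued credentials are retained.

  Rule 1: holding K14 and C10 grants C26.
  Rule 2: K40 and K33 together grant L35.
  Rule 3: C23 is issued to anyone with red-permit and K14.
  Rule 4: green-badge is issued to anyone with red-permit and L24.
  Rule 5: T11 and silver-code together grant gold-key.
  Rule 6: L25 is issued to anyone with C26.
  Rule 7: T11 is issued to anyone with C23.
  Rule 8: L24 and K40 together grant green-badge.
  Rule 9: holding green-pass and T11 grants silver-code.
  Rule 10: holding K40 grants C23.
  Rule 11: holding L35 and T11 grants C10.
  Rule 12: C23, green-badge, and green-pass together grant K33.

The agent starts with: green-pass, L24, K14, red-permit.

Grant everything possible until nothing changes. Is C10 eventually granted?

C10 would need L35 and T11 (Rule 11), but L35 is never granted.

No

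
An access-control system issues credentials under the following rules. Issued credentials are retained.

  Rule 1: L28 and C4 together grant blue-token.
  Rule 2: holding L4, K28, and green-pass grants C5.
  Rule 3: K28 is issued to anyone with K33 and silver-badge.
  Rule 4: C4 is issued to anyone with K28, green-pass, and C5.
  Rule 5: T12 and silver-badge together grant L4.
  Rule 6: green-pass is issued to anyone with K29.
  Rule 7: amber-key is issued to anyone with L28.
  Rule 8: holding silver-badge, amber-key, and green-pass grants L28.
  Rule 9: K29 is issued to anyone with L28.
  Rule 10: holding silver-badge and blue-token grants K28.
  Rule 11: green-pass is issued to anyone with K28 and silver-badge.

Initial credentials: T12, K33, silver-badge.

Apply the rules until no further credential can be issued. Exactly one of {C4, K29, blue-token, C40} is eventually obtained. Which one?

C4

Holding K33 and silver-badge grants K28 (Rule 3).
Holding T12 and silver-badge grants L4 (Rule 5).
Holding K28 and silver-badge grants green-pass (Rule 11).
Holding L4, K28, and green-pass grants C5 (Rule 2).
Holding K28, green-pass, and C5 grants C4 (Rule 4).
blue-token would need L28 and C4 (Rule 1), but L28 is never granted. No rule produces C40, and it is not given. K29 would need L28 (Rule 9), but L28 is never granted.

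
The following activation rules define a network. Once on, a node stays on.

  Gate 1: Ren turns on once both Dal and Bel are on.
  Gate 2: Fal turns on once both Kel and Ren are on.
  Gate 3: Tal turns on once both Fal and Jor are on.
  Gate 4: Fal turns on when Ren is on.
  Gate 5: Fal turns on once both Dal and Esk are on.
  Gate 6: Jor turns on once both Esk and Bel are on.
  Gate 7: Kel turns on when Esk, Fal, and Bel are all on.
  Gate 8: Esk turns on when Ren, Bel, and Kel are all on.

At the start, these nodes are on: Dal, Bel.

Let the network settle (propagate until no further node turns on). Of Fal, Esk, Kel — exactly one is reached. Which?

Fal

Dal and Bel are on, so Ren turns on (Gate 1).
Ren is on, so Fal turns on (Gate 4).
Esk would need Ren, Bel, and Kel (Gate 8), but Kel never turns on. Kel would need Esk, Fal, and Bel (Gate 7), but Esk never turns on.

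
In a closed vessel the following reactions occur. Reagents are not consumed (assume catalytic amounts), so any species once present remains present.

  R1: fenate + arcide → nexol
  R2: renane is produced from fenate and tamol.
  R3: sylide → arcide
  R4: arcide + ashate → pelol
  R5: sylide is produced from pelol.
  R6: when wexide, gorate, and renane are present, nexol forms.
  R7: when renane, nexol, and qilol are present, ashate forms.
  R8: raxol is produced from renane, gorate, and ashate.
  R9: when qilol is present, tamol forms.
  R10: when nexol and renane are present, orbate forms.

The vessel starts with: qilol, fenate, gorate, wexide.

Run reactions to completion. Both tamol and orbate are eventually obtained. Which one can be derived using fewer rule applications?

tamol: qilol present → tamol forms (R9). [1 rule application]
orbate: qilol present → tamol forms (R9). fenate and tamol present → renane forms (R2). wexide, gorate, and renane present → nexol forms (R6). nexol and renane present → orbate forms (R10). [4 rule applications]
tamol needs fewer.

tamol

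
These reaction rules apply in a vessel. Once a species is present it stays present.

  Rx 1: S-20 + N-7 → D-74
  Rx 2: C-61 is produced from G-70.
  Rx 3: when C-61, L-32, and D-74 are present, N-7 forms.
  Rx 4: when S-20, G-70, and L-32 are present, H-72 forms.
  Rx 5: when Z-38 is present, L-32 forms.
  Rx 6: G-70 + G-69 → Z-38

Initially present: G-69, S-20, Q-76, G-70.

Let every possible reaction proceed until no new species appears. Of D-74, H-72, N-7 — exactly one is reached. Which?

H-72

G-70 and G-69 present → Z-38 forms (Rx 6).
Z-38 present → L-32 forms (Rx 5).
S-20, G-70, and L-32 present → H-72 forms (Rx 4).
N-7 would need C-61, L-32, and D-74 (Rx 3), but D-74 never forms. D-74 would need S-20 and N-7 (Rx 1), but N-7 never forms.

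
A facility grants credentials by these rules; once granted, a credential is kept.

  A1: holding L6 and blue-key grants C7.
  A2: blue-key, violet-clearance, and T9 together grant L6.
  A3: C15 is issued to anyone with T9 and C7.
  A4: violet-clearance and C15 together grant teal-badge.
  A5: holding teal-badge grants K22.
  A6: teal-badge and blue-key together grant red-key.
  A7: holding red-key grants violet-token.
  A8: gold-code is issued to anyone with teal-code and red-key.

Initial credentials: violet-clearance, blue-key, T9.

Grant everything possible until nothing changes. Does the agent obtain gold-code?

gold-code would need teal-code and red-key (A8), but teal-code is never granted.

No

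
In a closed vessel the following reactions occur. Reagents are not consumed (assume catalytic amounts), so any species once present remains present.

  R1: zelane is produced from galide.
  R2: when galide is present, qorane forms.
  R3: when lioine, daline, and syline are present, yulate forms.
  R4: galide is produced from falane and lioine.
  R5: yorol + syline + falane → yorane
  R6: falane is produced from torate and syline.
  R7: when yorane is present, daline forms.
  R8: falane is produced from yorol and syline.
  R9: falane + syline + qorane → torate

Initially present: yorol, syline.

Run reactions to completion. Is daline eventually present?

yorol and syline present → falane forms (R8).
yorol, syline, and falane present → yorane forms (R5).
yorane present → daline forms (R7).

Yes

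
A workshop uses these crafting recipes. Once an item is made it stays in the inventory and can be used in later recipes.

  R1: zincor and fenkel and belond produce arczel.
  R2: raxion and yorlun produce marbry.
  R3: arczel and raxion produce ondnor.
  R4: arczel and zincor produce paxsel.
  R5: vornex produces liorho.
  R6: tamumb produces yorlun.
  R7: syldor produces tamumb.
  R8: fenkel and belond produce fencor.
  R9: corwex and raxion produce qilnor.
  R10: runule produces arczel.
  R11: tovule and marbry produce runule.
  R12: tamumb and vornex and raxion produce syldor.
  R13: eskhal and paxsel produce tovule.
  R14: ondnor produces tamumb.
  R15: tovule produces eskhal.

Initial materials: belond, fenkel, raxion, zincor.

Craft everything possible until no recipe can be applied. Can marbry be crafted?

Yes

zincor and fenkel and belond → arczel (R1).
Using R3, arczel and raxion make ondnor.
Using R14, ondnor makes tamumb.
tamumb → yorlun (R6).
Using R2, raxion and yorlun make marbry.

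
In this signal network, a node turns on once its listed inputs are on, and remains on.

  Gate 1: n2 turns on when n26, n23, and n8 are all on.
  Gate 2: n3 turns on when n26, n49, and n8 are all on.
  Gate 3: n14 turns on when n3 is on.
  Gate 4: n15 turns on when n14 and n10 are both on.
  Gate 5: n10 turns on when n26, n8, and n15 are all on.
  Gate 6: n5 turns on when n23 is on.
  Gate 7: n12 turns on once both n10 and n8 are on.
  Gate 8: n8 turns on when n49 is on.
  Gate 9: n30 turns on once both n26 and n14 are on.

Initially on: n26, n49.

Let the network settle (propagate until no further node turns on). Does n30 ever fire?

Gate 8: n49 on → n8 on.
Gate 2: n26, n49, and n8 on → n3 on.
n3 is on, so n14 turns on (Gate 3).
n26 and n14 are on, so n30 turns on (Gate 9).

Yes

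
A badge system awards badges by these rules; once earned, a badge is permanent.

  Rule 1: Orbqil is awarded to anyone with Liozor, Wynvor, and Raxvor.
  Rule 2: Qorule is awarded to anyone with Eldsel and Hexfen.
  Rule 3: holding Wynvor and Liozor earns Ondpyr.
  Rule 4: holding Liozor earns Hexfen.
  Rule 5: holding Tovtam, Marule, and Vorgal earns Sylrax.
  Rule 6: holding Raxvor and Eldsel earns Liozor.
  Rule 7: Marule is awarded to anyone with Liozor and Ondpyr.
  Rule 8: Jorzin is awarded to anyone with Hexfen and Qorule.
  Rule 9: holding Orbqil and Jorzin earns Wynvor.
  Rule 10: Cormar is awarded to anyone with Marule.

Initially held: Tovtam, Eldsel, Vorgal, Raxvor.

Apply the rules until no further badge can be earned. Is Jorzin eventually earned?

Yes

With Raxvor and Eldsel, Liozor is earned (Rule 6).
With Liozor, Hexfen is earned (Rule 4).
With Eldsel and Hexfen, Qorule is earned (Rule 2).
With Hexfen and Qorule, Jorzin is earned (Rule 8).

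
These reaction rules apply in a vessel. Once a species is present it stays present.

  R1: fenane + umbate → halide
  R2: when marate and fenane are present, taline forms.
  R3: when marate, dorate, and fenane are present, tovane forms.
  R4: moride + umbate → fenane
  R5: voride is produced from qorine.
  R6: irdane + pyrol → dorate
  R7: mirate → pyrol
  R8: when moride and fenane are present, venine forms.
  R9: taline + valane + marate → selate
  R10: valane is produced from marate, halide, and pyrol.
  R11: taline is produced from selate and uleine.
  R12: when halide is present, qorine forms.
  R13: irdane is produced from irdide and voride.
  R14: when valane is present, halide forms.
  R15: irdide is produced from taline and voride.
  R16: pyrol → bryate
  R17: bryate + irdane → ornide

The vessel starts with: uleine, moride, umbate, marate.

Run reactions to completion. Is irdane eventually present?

moride and umbate present → fenane forms (R4).
marate and fenane present → taline forms (R2).
fenane and umbate present → halide forms (R1).
halide present → qorine forms (R12).
qorine present → voride forms (R5).
taline and voride present → irdide forms (R15).
irdide and voride present → irdane forms (R13).

Yes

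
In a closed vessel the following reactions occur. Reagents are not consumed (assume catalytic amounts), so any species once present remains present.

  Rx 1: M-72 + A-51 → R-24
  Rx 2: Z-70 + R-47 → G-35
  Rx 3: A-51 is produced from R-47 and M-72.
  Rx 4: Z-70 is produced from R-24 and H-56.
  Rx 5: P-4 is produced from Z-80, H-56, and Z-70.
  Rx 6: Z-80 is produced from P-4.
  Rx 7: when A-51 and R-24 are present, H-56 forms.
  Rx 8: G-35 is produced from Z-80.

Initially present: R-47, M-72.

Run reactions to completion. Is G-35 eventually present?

R-47 and M-72 present → A-51 forms (Rx 3).
M-72 and A-51 present → R-24 forms (Rx 1).
A-51 and R-24 present → H-56 forms (Rx 7).
R-24 and H-56 present → Z-70 forms (Rx 4).
Z-70 and R-47 present → G-35 forms (Rx 2).

Yes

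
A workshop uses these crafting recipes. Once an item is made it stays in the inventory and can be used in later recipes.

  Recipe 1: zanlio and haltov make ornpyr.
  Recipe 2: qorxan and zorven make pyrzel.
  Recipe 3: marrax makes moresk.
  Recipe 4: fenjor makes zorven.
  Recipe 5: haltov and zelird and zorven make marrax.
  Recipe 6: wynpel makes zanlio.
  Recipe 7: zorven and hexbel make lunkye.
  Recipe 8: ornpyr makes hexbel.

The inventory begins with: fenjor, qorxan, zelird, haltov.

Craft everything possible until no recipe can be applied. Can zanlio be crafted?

No

zanlio would need wynpel (Recipe 6), but wynpel is never obtained.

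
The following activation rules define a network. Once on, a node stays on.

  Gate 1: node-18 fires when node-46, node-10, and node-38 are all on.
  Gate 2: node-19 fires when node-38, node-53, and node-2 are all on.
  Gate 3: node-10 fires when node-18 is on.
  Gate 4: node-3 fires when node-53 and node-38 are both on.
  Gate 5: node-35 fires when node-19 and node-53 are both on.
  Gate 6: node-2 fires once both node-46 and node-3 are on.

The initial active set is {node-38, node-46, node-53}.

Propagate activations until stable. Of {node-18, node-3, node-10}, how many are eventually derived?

1

Gate 4: node-53 and node-38 on → node-3 on.
node-18 would need node-46, node-10, and node-38 (Gate 1), but node-10 never turns on.
node-3: reached.
node-10 would need node-18 (Gate 3), but node-18 never turns on.
Reached: node-3 — 1 of the 3.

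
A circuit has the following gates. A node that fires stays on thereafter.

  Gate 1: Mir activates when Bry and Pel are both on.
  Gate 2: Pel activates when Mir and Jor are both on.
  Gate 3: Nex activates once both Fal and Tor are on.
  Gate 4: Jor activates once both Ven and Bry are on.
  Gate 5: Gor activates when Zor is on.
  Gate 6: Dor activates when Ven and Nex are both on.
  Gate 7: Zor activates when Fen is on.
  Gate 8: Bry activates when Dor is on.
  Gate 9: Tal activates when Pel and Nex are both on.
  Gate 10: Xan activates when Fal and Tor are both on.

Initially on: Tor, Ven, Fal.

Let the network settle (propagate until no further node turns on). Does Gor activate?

No

Gor would need Zor (Gate 5), but Zor never turns on.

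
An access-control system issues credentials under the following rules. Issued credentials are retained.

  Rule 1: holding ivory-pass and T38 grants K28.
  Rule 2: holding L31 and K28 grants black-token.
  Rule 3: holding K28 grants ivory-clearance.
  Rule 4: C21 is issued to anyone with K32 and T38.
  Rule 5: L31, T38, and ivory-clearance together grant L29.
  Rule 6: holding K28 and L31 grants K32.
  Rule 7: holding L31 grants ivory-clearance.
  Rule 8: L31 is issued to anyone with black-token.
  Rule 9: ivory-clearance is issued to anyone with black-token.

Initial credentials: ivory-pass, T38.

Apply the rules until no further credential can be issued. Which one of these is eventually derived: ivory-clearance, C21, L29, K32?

ivory-clearance

Holding ivory-pass and T38 grants K28 (Rule 1).
Holding K28 grants ivory-clearance (Rule 3).
L29 would need L31, T38, and ivory-clearance (Rule 5), but L31 is never granted. K32 would need K28 and L31 (Rule 6), but L31 is never granted. C21 would need K32 and T38 (Rule 4), but K32 is never granted.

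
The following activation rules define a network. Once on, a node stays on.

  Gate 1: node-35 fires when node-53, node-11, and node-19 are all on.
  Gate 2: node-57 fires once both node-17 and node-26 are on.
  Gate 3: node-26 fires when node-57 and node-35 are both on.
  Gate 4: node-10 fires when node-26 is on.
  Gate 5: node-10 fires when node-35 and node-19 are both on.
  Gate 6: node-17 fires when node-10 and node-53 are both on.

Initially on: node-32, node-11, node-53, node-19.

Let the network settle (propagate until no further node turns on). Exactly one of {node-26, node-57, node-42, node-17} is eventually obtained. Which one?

Gate 1: node-53, node-11, and node-19 on → node-35 on.
Gate 5: node-35 and node-19 on → node-10 on.
Gate 6: node-10 and node-53 on → node-17 on.
No rule produces node-42, and it is not given. node-26 would need node-57 and node-35 (Gate 3), but node-57 never turns on. node-57 would need node-17 and node-26 (Gate 2), but node-26 never turns on.

node-17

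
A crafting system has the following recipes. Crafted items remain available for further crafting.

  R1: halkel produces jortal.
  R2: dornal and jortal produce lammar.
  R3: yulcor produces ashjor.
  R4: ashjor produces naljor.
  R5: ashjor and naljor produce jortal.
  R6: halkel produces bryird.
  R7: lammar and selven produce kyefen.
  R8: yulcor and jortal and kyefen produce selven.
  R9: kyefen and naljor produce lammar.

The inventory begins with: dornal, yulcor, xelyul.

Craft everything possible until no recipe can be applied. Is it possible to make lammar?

yulcor → ashjor (R3).
Using R4, ashjor makes naljor.
ashjor and naljor → jortal (R5).
Using R2, dornal and jortal make lammar.

Yes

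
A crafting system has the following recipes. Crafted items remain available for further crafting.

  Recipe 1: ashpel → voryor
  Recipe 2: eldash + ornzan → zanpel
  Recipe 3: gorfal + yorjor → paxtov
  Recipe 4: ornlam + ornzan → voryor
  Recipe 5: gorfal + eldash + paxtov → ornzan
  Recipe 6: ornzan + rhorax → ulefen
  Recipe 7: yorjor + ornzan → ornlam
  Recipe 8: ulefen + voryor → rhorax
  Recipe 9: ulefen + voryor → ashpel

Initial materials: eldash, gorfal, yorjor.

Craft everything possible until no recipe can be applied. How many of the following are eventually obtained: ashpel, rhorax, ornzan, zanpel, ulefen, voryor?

Using Recipe 3, gorfal and yorjor make paxtov.
Using Recipe 5, gorfal, eldash, and paxtov make ornzan.
Using Recipe 7, yorjor and ornzan make ornlam.
Using Recipe 2, eldash and ornzan make zanpel.
ornlam + ornzan → voryor (Recipe 4).
ashpel would need ulefen and voryor (Recipe 9), but ulefen is never obtained.
rhorax would need ulefen and voryor (Recipe 8), but ulefen is never obtained.
ornzan: reached.
zanpel: reached.
ulefen would need ornzan and rhorax (Recipe 6), but rhorax is never obtained.
voryor: reached.
Reached: ornzan, zanpel, and voryor — 3 of the 6.

3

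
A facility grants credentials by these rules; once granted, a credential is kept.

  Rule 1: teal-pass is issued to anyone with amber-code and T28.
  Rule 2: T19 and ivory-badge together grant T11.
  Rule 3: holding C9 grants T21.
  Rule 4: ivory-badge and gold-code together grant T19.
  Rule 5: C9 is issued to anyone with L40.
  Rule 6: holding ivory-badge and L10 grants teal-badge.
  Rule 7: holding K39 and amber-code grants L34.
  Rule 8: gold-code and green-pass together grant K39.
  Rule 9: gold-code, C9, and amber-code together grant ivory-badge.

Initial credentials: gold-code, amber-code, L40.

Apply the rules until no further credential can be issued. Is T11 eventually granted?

Yes

Holding L40 grants C9 (Rule 5).
Holding gold-code, C9, and amber-code grants ivory-badge (Rule 9).
Holding ivory-badge and gold-code grants T19 (Rule 4).
Holding T19 and ivory-badge grants T11 (Rule 2).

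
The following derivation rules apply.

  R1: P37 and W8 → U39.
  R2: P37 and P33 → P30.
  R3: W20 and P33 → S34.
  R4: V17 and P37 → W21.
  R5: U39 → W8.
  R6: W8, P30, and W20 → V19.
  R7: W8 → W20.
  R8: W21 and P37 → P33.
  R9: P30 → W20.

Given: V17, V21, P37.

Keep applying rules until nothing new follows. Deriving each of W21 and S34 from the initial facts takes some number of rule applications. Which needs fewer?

W21: From V17 and P37, R4 gives W21. [1 rule application]
S34: From V17 and P37, R4 gives W21. From W21 and P37, R8 gives P33. P37 and P33 hold, so P30 follows (R2). P30 holds, so W20 follows (R9). W20 and P33 hold, so S34 follows (R3). [5 rule applications]
W21 needs fewer.

W21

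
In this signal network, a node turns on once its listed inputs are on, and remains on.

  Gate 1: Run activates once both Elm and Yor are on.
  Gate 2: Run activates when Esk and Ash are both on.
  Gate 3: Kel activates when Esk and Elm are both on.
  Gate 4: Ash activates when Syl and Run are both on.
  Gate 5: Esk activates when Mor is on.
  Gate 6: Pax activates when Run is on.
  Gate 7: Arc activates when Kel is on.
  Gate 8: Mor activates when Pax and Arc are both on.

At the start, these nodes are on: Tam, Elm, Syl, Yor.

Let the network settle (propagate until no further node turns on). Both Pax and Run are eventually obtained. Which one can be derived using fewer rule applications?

Run

Run: Elm and Yor are on, so Run activates (Gate 1). [1 rule application]
Pax: Elm and Yor are on, so Run activates (Gate 1). Run is on, so Pax activates (Gate 6). [2 rule applications]
Run needs fewer.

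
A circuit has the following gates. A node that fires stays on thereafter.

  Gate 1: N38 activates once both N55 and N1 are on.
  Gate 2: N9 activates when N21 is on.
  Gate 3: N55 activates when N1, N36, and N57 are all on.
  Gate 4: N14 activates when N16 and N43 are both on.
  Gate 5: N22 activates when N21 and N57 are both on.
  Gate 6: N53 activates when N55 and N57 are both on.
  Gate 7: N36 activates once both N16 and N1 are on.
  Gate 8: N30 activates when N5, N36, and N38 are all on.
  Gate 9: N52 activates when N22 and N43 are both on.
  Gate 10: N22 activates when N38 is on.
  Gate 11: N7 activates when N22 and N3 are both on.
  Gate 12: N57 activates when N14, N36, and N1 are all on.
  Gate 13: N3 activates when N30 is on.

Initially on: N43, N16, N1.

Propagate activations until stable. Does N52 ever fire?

Yes

Gate 4: N16 and N43 on → N14 on.
Gate 7: N16 and N1 on → N36 on.
N14, N36, and N1 are on, so N57 activates (Gate 12).
N1, N36, and N57 are on, so N55 activates (Gate 3).
N55 and N1 are on, so N38 activates (Gate 1).
N38 is on, so N22 activates (Gate 10).
Gate 9: N22 and N43 on → N52 on.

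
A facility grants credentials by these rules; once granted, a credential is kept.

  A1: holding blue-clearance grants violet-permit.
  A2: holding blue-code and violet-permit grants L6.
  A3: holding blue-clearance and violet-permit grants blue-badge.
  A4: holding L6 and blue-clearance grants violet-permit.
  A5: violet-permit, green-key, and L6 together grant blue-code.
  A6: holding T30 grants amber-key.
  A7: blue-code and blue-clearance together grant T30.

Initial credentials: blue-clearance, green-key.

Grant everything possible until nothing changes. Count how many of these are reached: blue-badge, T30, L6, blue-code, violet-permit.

Holding blue-clearance grants violet-permit (A1).
Holding blue-clearance and violet-permit grants blue-badge (A3).
blue-badge: reached.
T30 would need blue-code and blue-clearance (A7), but blue-code is never granted.
L6 would need blue-code and violet-permit (A2), but blue-code is never granted.
blue-code would need violet-permit, green-key, and L6 (A5), but L6 is never granted.
violet-permit: reached.
Reached: blue-badge and violet-permit — 2 of the 5.

2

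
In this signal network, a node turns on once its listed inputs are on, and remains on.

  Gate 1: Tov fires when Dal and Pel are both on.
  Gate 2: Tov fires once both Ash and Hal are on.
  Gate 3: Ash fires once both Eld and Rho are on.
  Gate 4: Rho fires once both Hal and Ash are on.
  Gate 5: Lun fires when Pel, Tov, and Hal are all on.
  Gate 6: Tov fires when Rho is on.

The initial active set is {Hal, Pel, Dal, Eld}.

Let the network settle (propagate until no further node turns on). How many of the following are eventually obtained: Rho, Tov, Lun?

2

Dal and Pel are on, so Tov fires (Gate 1).
Pel, Tov, and Hal are on, so Lun fires (Gate 5).
Rho would need Hal and Ash (Gate 4), but Ash never turns on.
Tov: reached.
Lun: reached.
Reached: Tov and Lun — 2 of the 3.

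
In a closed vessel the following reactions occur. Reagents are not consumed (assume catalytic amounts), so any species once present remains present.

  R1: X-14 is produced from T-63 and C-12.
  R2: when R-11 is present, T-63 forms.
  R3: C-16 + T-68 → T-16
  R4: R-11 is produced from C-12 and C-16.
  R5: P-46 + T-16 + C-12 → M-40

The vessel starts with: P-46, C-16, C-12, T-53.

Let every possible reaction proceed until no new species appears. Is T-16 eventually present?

No

T-16 would need C-16 and T-68 (R3), but T-68 never forms.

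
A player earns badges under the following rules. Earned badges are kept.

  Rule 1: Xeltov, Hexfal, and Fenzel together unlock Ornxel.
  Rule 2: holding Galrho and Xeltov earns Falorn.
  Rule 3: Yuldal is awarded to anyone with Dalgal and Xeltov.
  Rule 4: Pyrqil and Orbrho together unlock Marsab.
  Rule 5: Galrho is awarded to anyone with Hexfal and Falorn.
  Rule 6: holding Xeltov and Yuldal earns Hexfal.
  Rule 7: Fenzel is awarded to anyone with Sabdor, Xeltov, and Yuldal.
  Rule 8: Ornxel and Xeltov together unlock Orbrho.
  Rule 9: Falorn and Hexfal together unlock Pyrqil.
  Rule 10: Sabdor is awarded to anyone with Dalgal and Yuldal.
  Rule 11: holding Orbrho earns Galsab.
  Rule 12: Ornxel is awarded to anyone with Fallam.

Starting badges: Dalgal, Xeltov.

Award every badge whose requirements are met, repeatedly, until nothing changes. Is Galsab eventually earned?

Yes

With Dalgal and Xeltov, Yuldal is earned (Rule 3).
With Dalgal and Yuldal, Sabdor is earned (Rule 10).
With Xeltov and Yuldal, Hexfal is earned (Rule 6).
With Sabdor, Xeltov, and Yuldal, Fenzel is earned (Rule 7).
With Xeltov, Hexfal, and Fenzel, Ornxel is earned (Rule 1).
With Ornxel and Xeltov, Orbrho is earned (Rule 8).
With Orbrho, Galsab is earned (Rule 11).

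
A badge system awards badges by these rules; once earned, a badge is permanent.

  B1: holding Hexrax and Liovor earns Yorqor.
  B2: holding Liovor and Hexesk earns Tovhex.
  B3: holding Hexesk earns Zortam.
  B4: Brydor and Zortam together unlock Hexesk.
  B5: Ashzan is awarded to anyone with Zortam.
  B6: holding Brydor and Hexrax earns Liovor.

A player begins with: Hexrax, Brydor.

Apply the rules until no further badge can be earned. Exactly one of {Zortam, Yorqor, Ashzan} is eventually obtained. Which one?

Yorqor

With Brydor and Hexrax, Liovor is earned (B6).
With Hexrax and Liovor, Yorqor is earned (B1).
Ashzan would need Zortam (B5), but Zortam is never earned. Zortam would need Hexesk (B3), but Hexesk is never earned.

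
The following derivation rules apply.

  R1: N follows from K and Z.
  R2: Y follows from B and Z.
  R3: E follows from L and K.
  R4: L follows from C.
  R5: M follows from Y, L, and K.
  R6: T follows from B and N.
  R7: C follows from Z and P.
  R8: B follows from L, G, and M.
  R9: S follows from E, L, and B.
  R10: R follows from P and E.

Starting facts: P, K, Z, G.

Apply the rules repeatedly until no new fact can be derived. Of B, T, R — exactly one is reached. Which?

Z and P hold, so C follows (R7).
C holds, so L follows (R4).
From L and K, R3 gives E.
P and E hold, so R follows (R10).
B would need L, G, and M (R8), but M is never established. T would need B and N (R6), but B is never established.

R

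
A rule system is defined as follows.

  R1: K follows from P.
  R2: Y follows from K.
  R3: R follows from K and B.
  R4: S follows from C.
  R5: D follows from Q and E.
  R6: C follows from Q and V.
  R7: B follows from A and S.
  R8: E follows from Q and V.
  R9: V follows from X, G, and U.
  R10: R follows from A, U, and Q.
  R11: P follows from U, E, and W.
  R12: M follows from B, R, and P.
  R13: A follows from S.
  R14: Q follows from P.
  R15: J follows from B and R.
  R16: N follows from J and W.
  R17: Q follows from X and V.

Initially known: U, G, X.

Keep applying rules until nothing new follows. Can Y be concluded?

Y would need K (R2), but K is never established.

No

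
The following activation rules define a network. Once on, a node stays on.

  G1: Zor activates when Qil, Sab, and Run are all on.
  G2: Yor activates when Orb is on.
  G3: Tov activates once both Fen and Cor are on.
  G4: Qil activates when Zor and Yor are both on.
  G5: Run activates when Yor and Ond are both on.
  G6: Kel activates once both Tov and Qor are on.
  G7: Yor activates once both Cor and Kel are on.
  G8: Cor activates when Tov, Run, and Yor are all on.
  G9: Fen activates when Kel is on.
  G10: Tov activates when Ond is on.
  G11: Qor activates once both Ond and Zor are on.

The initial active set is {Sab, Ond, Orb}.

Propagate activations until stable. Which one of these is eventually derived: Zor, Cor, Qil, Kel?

G10: Ond on → Tov on.
G2: Orb on → Yor on.
G5: Yor and Ond on → Run on.
Tov, Run, and Yor are on, so Cor activates (G8).
Qil would need Zor and Yor (G4), but Zor never turns on. Kel would need Tov and Qor (G6), but Qor never turns on. Zor would need Qil, Sab, and Run (G1), but Qil never turns on.

Cor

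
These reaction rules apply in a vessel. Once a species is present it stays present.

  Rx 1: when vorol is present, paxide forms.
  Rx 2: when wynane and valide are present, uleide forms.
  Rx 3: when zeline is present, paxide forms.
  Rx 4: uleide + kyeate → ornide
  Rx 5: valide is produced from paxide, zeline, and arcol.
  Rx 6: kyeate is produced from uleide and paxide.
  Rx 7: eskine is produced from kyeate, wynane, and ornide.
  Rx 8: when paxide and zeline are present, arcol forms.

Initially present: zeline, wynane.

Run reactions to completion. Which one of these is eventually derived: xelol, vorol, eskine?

eskine

zeline present → paxide forms (Rx 3).
paxide and zeline present → arcol forms (Rx 8).
paxide, zeline, and arcol present → valide forms (Rx 5).
wynane and valide present → uleide forms (Rx 2).
uleide and paxide present → kyeate forms (Rx 6).
uleide and kyeate present → ornide forms (Rx 4).
kyeate, wynane, and ornide present → eskine forms (Rx 7).
No rule produces xelol, and it is not given. No rule produces vorol, and it is not given.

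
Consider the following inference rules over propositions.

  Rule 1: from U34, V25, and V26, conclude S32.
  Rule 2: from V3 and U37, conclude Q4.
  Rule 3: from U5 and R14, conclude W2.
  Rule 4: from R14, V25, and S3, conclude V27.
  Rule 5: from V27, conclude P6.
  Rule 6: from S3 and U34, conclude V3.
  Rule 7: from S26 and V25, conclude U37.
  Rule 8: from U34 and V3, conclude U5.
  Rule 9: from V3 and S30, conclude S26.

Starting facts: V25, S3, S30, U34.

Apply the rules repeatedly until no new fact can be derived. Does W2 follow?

No

W2 would need U5 and R14 (Rule 3), but R14 is never established.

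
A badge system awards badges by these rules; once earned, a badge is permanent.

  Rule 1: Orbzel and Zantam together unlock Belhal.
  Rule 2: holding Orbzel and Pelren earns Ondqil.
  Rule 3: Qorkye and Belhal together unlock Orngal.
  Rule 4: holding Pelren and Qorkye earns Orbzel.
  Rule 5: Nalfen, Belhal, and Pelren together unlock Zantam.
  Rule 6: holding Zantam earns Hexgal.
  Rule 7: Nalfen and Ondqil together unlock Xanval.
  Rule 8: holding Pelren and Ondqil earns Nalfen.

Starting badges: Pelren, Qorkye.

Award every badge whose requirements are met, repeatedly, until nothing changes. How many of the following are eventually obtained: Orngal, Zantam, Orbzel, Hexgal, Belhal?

With Pelren and Qorkye, Orbzel is earned (Rule 4).
Orngal would need Qorkye and Belhal (Rule 3), but Belhal is never earned.
Zantam would need Nalfen, Belhal, and Pelren (Rule 5), but Belhal is never earned.
Orbzel: reached.
Hexgal would need Zantam (Rule 6), but Zantam is never earned.
Belhal would need Orbzel and Zantam (Rule 1), but Zantam is never earned.
Reached: Orbzel — 1 of the 5.

1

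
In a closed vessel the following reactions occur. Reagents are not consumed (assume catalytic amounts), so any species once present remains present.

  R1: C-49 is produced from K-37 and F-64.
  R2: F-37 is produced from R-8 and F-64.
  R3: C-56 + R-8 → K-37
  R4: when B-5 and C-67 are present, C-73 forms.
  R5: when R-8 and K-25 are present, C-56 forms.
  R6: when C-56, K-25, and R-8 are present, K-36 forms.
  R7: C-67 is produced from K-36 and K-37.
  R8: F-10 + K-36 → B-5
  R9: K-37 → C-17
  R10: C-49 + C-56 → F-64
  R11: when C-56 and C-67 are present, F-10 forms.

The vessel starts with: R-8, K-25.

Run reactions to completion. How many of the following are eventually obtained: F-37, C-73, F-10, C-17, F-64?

3

R-8 and K-25 present → C-56 forms (R5).
C-56, K-25, and R-8 present → K-36 forms (R6).
C-56 and R-8 present → K-37 forms (R3).
K-37 present → C-17 forms (R9).
K-36 and K-37 present → C-67 forms (R7).
C-56 and C-67 present → F-10 forms (R11).
F-10 and K-36 present → B-5 forms (R8).
B-5 and C-67 present → C-73 forms (R4).
F-37 would need R-8 and F-64 (R2), but F-64 never forms.
C-73: reached.
F-10: reached.
C-17: reached.
F-64 would need C-49 and C-56 (R10), but C-49 never forms.
Reached: C-73, F-10, and C-17 — 3 of the 5.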